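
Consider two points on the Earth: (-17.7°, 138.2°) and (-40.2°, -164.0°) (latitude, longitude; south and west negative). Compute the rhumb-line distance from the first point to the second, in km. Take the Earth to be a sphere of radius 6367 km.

Δψ = ln[tan(π/4+φ₂/2)/tan(π/4+φ₁/2)] = -0.4535;  Δφ = -0.3927 rad,  Δλ = +1.0088 rad
q = Δφ/Δψ = 0.8659
d = R·√(Δφ² + q²Δλ²) = 6367·0.95773 = 6098 km

6098 km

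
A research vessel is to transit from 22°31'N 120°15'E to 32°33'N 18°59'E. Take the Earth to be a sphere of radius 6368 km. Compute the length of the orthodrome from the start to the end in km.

cos σ = sin φ₁ sin φ₂ + cos φ₁ cos φ₂ cos Δλ
      = sin(22.52°)sin(32.55°) + cos(22.52°)cos(32.55°)cos(-101.27°) = 0.0539
σ = 86.910° → d = Rσ = 6368·1.51686 = 9659 km

9659 km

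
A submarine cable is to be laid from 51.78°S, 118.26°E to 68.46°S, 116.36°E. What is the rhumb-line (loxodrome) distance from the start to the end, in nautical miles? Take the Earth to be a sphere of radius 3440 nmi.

1003 nmi

Rhumb course C = atan2(Δλ, Δψ) with Δψ = ln[tan(π/4+φ₂/2)/tan(π/4+φ₁/2)] = -0.5996, Δλ = -0.0332 → C = 183.17°
d = R·|Δφ| / |cos C| = 3440·0.29112 / 0.99847 = 1003 nmi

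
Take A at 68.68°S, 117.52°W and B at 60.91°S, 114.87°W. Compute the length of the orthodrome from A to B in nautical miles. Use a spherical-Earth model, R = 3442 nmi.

cos σ = sin φ₁ sin φ₂ + cos φ₁ cos φ₂ cos Δλ
      = sin(-68.68°)sin(-60.91°) + cos(-68.68°)cos(-60.91°)cos(2.65°) = 0.9906
σ = 7.850° → d = Rσ = 3442·0.13700 = 472 nmi

472 nmi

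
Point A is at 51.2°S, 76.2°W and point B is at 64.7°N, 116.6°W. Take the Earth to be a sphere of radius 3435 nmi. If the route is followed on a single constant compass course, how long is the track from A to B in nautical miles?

Δψ = ln[tan(π/4+φ₂/2)/tan(π/4+φ₁/2)] = +2.5378;  Δφ = +2.0228 rad,  Δλ = -0.7051 rad
q = Δφ/Δψ = 0.7971
d = R·√(Δφ² + q²Δλ²) = 3435·2.09946 = 7212 nmi

7212 nmi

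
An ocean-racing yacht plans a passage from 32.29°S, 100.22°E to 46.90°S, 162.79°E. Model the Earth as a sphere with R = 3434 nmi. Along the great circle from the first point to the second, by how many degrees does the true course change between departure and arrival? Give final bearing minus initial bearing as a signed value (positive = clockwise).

-42.7°

At departure: θ₁ = atan2(sin Δλ cos φ₂, cos φ₁ sin φ₂ − sin φ₁ cos φ₂ cos Δλ) = 126.52°
At arrival: θ₂ = atan2(sin Δλ cos φ₁, −cos φ₂ sin φ₁ + sin φ₂ cos φ₁ cos Δλ) = 83.86°
Δθ = θ₂ − θ₁ = -42.7°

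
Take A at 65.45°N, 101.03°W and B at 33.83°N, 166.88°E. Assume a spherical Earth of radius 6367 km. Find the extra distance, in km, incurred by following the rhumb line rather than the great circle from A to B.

497 km

Great circle: cos σ = sin φ₁ sin φ₂ + cos φ₁ cos φ₂ cos Δλ,  σ = 1.0543 rad → d_gc = 6712.9 km
Rhumb line: Δψ = -0.8971, q = Δφ/Δψ = 0.6152, d_rh = R√(Δφ²+q²Δλ²) = 7209.5 km
Excess = 7209.5 − 6712.9 = 496.6 ≈ 497 km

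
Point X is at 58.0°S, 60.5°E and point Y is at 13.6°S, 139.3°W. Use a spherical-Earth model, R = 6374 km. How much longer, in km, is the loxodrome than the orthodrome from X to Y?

Great circle: cos σ = sin φ₁ sin φ₂ + cos φ₁ cos φ₂ cos Δλ,  σ = 1.8600 rad → d_gc = 11855.7 km
Rhumb line: Δψ = +1.0095, q = Δφ/Δψ = 0.7676, d_rh = R√(Δφ²+q²Δλ²) = 14544.6 km
Excess = 14544.6 − 11855.7 = 2688.9 ≈ 2689 km

2689 km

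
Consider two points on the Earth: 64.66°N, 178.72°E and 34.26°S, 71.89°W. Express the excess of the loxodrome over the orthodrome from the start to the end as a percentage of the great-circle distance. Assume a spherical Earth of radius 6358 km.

3.2%

Great circle: σ = 2.2475 rad → d_gc = Rσ = 14289.6 km
Rhumb: Δφ = -1.7265, Δλ = +1.9092, Δψ = -2.1296, q = Δφ/Δψ = 0.8107 → d_rh = R√(Δφ²+q²Δλ²) = 14742.3 km
Excess = (14742.3 − 14289.6) / 14289.6 = 452.7 / 14289.6 = 3.17% ≈ 3.2%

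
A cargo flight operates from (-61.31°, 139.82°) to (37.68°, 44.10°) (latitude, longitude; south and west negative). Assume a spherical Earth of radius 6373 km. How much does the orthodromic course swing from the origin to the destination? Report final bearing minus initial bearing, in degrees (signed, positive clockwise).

+38.4°

Initial bearing θ₁ = atan2(sin Δλ cos φ₂, cos φ₁ sin φ₂ − sin φ₁ cos φ₂ cos Δλ) = 285.89°
Final bearing θ₂ = (initial bearing from the destination back to the start) + 180° = 324.31°
Δθ = θ₂ − θ₁ = +38.4°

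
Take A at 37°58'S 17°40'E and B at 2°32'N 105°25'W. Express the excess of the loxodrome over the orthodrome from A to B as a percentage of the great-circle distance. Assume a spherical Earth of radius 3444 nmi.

3.4%

Great circle: σ = 2.0455 rad → d_gc = Rσ = 7044.8 nmi
Rhumb: Δφ = +0.7069, Δλ = -2.1482, Δψ = +0.7615, q = Δφ/Δψ = 0.9283 → d_rh = R√(Δφ²+q²Δλ²) = 7286.4 nmi
Excess = (7286.4 − 7044.8) / 7044.8 = 241.6 / 7044.8 = 3.43% ≈ 3.4%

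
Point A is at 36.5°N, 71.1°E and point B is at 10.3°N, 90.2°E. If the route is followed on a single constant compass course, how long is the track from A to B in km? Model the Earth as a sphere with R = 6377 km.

Δψ = ln[tan(π/4+φ₂/2)/tan(π/4+φ₁/2)] = -0.5044;  Δφ = -0.4573 rad,  Δλ = +0.3334 rad
q = Δφ/Δψ = 0.9067
d = R·√(Δφ² + q²Δλ²) = 6377·0.54814 = 3495 km

3495 km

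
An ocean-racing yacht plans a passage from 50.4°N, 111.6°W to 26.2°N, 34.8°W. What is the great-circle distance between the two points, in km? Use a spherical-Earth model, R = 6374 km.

6888 km

Haversine: a = sin²(Δφ/2)+cos φ₁ cos φ₂ sin²(Δλ/2) = 0.26461;  σ = 2·atan2(√a,√(1−a))
σ = 61.915° → d = Rσ = 6374·1.08061 = 6888 km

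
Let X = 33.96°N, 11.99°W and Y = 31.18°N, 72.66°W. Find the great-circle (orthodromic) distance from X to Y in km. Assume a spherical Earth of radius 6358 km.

Haversine: a = sin²(Δφ/2)+cos φ₁ cos φ₂ sin²(Δλ/2) = 0.18160;  σ = 2·atan2(√a,√(1−a))
σ = 50.446° → d = Rσ = 6358·0.88045 = 5598 km

5598 km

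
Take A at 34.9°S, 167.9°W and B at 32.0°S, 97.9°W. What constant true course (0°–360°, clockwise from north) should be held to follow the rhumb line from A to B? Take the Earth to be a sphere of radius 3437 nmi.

87.2°

Meridional parts: M(φ₁)=-0.6507, M(φ₂)=-0.5900 → ΔM = +0.0607;  Δλ = +1.2217 rad
tan C = Δλ / ΔM = +20.1359 → C = 87.16°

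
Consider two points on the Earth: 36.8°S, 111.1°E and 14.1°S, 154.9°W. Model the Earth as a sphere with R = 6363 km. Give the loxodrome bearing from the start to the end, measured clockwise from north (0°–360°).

Δψ = ln[tan(π/4+φ₂/2)/tan(π/4+φ₁/2)] = +0.4430
Δλ = +1.6406 rad (taken the short way round)
course = atan2(Δλ, Δψ) = 74.89°

74.9°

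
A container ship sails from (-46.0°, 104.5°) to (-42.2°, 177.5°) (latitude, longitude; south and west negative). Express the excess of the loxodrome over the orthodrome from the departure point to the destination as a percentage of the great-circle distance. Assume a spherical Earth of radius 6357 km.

Great circle: σ = 0.8845 rad → d_gc = Rσ = 5623.0 km
Rhumb: Δφ = +0.0663, Δλ = +1.2741, Δψ = +0.0924, q = Δφ/Δψ = 0.7177 → d_rh = R√(Δφ²+q²Δλ²) = 5828.6 km
Excess = (5828.6 − 5623.0) / 5623.0 = 205.6 / 5623.0 = 3.66% ≈ 3.7%

3.7%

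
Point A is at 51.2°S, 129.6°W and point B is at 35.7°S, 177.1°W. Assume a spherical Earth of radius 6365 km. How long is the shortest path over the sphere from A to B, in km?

4111 km

Haversine: a = sin²(Δφ/2)+cos φ₁ cos φ₂ sin²(Δλ/2) = 0.10072;  σ = 2·atan2(√a,√(1−a))
σ = 37.008° → d = Rσ = 6365·0.64591 = 4111 km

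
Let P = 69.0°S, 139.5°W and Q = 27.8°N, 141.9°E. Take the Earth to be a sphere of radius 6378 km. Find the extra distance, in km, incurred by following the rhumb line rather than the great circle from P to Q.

259 km

Great circle: cos σ = sin φ₁ sin φ₂ + cos φ₁ cos φ₂ cos Δλ,  σ = 1.9528 rad → d_gc = 12454.8 km
Rhumb line: Δψ = +2.1910, q = Δφ/Δψ = 0.7711, d_rh = R√(Δφ²+q²Δλ²) = 12713.4 km
Excess = 12713.4 − 12454.8 = 258.6 ≈ 259 km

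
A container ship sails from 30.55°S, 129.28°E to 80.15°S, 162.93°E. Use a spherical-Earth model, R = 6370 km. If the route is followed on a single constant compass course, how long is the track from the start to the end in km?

5774 km

Rhumb course C = atan2(Δλ, Δψ) with Δψ = ln[tan(π/4+φ₂/2)/tan(π/4+φ₁/2)] = -1.8910, Δλ = +0.5873 → C = 162.75°
d = R·|Δφ| / |cos C| = 6370·0.86568 / 0.95500 = 5774 km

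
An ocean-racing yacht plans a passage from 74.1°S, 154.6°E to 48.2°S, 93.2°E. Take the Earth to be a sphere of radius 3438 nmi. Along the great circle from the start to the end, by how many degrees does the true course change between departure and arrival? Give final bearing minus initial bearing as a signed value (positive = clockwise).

+56.2°

At departure: θ₁ = atan2(sin Δλ cos φ₂, cos φ₁ sin φ₂ − sin φ₁ cos φ₂ cos Δλ) = 279.95°
At arrival: θ₂ = atan2(sin Δλ cos φ₁, −cos φ₂ sin φ₁ + sin φ₂ cos φ₁ cos Δλ) = 336.12°
Δθ = θ₂ − θ₁ = +56.2°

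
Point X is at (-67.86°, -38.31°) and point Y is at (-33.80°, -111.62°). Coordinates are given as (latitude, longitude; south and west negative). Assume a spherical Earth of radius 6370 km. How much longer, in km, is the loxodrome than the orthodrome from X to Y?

Great circle: cos σ = sin φ₁ sin φ₂ + cos φ₁ cos φ₂ cos Δλ,  σ = 0.9208 rad → d_gc = 5865.2 km
Rhumb line: Δψ = +1.0040, q = Δφ/Δψ = 0.5921, d_rh = R√(Δφ²+q²Δλ²) = 6134.2 km
Excess = 6134.2 − 5865.2 = 269.0 ≈ 269 km

269 km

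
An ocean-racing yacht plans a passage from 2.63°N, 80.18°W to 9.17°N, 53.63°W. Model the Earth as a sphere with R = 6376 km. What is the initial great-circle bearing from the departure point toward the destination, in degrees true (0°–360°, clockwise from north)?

74.9°

θ = atan2( sin Δλ·cos φ₂ ,  cos φ₁ sin φ₂ − sin φ₁ cos φ₂ cos Δλ )
  = atan2(+0.4413, +0.1187) = 74.95°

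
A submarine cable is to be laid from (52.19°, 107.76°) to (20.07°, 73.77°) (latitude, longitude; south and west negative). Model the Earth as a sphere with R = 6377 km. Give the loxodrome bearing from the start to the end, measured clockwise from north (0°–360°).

219.7°

Δψ = ln[tan(π/4+φ₂/2)/tan(π/4+φ₁/2)] = -0.7139
Δλ = -0.5932 rad (taken the short way round)
course = atan2(Δλ, Δψ) = 219.73°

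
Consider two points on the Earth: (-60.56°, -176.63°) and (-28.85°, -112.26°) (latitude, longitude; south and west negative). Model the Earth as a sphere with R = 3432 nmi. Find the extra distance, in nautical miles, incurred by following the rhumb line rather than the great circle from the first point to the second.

92 nmi

Great circle: cos σ = sin φ₁ sin φ₂ + cos φ₁ cos φ₂ cos Δλ,  σ = 0.9192 rad → d_gc = 3154.8 nmi
Rhumb line: Δψ = +0.8104, q = Δφ/Δψ = 0.6829, d_rh = R√(Δφ²+q²Δλ²) = 3246.7 nmi
Excess = 3246.7 − 3154.8 = 91.9 ≈ 92 nmi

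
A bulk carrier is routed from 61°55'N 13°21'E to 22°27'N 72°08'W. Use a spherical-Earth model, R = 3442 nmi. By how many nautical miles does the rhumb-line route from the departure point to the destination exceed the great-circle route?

210 nmi

Great circle: cos σ = sin φ₁ sin φ₂ + cos φ₁ cos φ₂ cos Δλ,  σ = 1.1905 rad → d_gc = 4097.8 nmi
Rhumb line: Δψ = -0.9836, q = Δφ/Δψ = 0.7003, d_rh = R√(Δφ²+q²Δλ²) = 4307.4 nmi
Excess = 4307.4 − 4097.8 = 209.6 ≈ 210 nmi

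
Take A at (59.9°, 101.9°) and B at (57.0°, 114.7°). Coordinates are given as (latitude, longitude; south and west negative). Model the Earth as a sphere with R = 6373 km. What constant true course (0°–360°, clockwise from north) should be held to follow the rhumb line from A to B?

113.4°

Δψ = ln[tan(π/4+φ₂/2)/tan(π/4+φ₁/2)] = -0.0968
Δλ = +0.2234 rad (taken the short way round)
course = atan2(Δλ, Δψ) = 113.43°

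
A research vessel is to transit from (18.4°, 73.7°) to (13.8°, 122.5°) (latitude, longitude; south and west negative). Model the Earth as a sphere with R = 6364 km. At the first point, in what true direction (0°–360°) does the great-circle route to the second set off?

θ = atan2( sin Δλ·cos φ₂ ,  cos φ₁ sin φ₂ − sin φ₁ cos φ₂ cos Δλ )
  = atan2(+0.7307, +0.0244) = 88.09°

88.1°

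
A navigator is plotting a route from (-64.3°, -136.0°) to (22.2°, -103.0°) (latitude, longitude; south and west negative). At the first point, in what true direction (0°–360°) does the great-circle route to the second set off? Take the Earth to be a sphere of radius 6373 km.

θ = atan2( sin Δλ·cos φ₂ ,  cos φ₁ sin φ₂ − sin φ₁ cos φ₂ cos Δλ )
  = atan2(+0.5043, +0.8635) = 30.28°

30.3°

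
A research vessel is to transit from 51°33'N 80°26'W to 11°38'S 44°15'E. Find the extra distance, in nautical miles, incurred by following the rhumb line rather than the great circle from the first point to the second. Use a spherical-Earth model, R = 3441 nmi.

358 nmi

Great circle: cos σ = sin φ₁ sin φ₂ + cos φ₁ cos φ₂ cos Δλ,  σ = 2.0996 rad → d_gc = 7224.7 nmi
Rhumb line: Δψ = -1.2579, q = Δφ/Δψ = 0.8767, d_rh = R√(Δφ²+q²Δλ²) = 7582.3 nmi
Excess = 7582.3 − 7224.7 = 357.6 ≈ 358 nmi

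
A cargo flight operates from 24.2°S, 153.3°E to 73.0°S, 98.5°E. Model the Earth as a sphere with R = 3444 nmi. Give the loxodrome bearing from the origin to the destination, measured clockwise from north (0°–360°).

213.1°

Meridional parts: M(φ₁)=-0.4355, M(φ₂)=-1.9008 → ΔM = -1.4653;  Δλ = -0.9564 rad
tan C = Δλ / ΔM = +0.6527 → C = 213.13°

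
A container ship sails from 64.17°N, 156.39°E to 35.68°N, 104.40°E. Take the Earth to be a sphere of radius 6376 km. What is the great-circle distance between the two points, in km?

4676 km

Haversine: a = sin²(Δφ/2)+cos φ₁ cos φ₂ sin²(Δλ/2) = 0.12854;  σ = 2·atan2(√a,√(1−a))
σ = 42.019° → d = Rσ = 6376·0.73337 = 4676 km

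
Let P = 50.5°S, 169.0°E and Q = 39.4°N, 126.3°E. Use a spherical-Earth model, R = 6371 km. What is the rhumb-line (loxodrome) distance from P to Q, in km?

Rhumb course C = atan2(Δλ, Δψ) with Δψ = ln[tan(π/4+φ₂/2)/tan(π/4+φ₁/2)] = +1.7736, Δλ = -0.7453 → C = 337.21°
d = R·|Δφ| / |cos C| = 6371·1.56905 / 0.92192 = 10843 km

10843 km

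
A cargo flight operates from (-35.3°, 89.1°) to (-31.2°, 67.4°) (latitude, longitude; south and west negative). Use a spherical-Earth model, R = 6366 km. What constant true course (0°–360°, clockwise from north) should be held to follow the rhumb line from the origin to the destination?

282.7°

Δψ = ln[tan(π/4+φ₂/2)/tan(π/4+φ₁/2)] = +0.0856
Δλ = -0.3787 rad (taken the short way round)
course = atan2(Δλ, Δψ) = 282.74°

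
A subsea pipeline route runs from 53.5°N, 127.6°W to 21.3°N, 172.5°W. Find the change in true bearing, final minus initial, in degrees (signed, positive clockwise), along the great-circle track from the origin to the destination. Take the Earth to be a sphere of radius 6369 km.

-29.3°

Initial bearing θ₁ = atan2(sin Δλ cos φ₂, cos φ₁ sin φ₂ − sin φ₁ cos φ₂ cos Δλ) = 244.45°
Final bearing θ₂ = (initial bearing from the destination back to the start) + 180° = 215.17°
Δθ = θ₂ − θ₁ = -29.3°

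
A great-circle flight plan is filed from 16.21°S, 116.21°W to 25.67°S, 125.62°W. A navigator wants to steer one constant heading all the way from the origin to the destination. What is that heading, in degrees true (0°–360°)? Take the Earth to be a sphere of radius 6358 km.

Δψ = ln[tan(π/4+φ₂/2)/tan(π/4+φ₁/2)] = -0.1770
Δλ = -0.1642 rad (taken the short way round)
course = atan2(Δλ, Δψ) = 222.85°

222.9°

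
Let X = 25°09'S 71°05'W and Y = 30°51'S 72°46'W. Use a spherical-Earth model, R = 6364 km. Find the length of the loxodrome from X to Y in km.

654 km

Rhumb course C = atan2(Δλ, Δψ) with Δψ = ln[tan(π/4+φ₂/2)/tan(π/4+φ₁/2)] = -0.1127, Δλ = -0.0294 → C = 194.61°
d = R·|Δφ| / |cos C| = 6364·0.09948 / 0.96768 = 654 km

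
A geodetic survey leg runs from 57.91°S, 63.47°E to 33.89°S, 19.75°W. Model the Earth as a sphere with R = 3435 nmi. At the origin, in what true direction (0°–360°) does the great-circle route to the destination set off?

255.5°

N = sin Δλ·cos φ₂ = -0.8243;  D = cos φ₁ sin φ₂ − sin φ₁ cos φ₂ cos Δλ = -0.2132
initial course = atan2(N, D) = 255.50°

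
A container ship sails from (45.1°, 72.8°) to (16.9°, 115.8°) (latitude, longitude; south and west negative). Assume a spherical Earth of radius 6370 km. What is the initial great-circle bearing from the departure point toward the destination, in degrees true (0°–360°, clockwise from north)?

114.0°

θ = atan2( sin Δλ·cos φ₂ ,  cos φ₁ sin φ₂ − sin φ₁ cos φ₂ cos Δλ )
  = atan2(+0.6525, -0.2905) = 114.00°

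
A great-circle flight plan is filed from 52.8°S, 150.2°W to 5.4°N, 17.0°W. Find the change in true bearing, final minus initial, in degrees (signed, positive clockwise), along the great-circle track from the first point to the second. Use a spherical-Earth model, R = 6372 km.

-93.5°

Initial bearing θ₁ = atan2(sin Δλ cos φ₂, cos φ₁ sin φ₂ − sin φ₁ cos φ₂ cos Δλ) = 123.81°
Final bearing θ₂ = (initial bearing from the destination back to the start) + 180° = 30.31°
Δθ = θ₂ − θ₁ = -93.5°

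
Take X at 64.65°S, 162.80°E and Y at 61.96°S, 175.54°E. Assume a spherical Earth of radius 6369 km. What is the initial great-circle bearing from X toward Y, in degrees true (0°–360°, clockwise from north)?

70.6°

N = sin Δλ·cos φ₂ = +0.1037;  D = cos φ₁ sin φ₂ − sin φ₁ cos φ₂ cos Δλ = +0.0365
initial course = atan2(N, D) = 70.62°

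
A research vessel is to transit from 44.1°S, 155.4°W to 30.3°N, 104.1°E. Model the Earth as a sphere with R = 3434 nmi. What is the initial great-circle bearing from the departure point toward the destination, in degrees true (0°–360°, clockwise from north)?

286.6°

N = sin Δλ·cos φ₂ = -0.8489;  D = cos φ₁ sin φ₂ − sin φ₁ cos φ₂ cos Δλ = +0.2528
initial course = atan2(N, D) = 286.58°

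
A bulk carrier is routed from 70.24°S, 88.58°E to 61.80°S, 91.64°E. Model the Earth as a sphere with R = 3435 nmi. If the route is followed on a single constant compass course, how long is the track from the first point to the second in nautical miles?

Δψ = ln[tan(π/4+φ₂/2)/tan(π/4+φ₁/2)] = +0.3662;  Δφ = +0.1473 rad,  Δλ = +0.0534 rad
q = Δφ/Δψ = 0.4023
d = R·√(Δφ² + q²Δλ²) = 3435·0.14886 = 511 nmi

511 nmi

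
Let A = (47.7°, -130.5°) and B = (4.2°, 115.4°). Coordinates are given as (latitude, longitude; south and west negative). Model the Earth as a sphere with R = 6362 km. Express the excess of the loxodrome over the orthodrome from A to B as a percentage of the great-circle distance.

5.2%

Great circle: σ = 1.7925 rad → d_gc = Rσ = 11404.0 km
Rhumb: Δφ = -0.7592, Δλ = -1.9914, Δψ = -0.8763, q = Δφ/Δψ = 0.8664 → d_rh = R√(Δφ²+q²Δλ²) = 11992.5 km
Excess = (11992.5 − 11404.0) / 11404.0 = 588.5 / 11404.0 = 5.16% ≈ 5.2%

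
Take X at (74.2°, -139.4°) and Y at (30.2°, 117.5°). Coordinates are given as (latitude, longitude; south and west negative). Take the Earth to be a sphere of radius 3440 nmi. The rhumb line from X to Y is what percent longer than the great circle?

Great circle: σ = 1.1256 rad → d_gc = Rσ = 3871.9 nmi
Rhumb: Δφ = -0.7679, Δλ = -1.7994, Δψ = -1.4217, q = Δφ/Δψ = 0.5402 → d_rh = R√(Δφ²+q²Δλ²) = 4261.4 nmi
Excess = (4261.4 − 3871.9) / 3871.9 = 389.5 / 3871.9 = 10.06% ≈ 10.1%

10.1%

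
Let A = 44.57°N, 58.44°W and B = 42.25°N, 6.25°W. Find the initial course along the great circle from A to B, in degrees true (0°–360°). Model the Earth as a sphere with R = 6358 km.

74.7°

θ = atan2( sin Δλ·cos φ₂ ,  cos φ₁ sin φ₂ − sin φ₁ cos φ₂ cos Δλ )
  = atan2(+0.5848, +0.1605) = 74.65°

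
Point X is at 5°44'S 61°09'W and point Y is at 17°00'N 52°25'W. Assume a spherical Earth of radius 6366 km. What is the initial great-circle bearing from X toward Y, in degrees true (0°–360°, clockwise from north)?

20.6°

N = sin Δλ·cos φ₂ = +0.1452;  D = cos φ₁ sin φ₂ − sin φ₁ cos φ₂ cos Δλ = +0.3853
initial course = atan2(N, D) = 20.65°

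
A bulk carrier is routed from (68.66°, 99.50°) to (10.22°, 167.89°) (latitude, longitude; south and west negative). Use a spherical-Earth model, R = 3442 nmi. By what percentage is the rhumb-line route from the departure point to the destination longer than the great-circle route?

3.0%

Great circle: σ = 1.2691 rad → d_gc = Rσ = 4368.2 nmi
Rhumb: Δφ = -1.0200, Δλ = +1.1936, Δψ = -1.4898, q = Δφ/Δψ = 0.6846 → d_rh = R√(Δφ²+q²Δλ²) = 4498.6 nmi
Excess = (4498.6 − 4368.2) / 4368.2 = 130.4 / 4368.2 = 2.99% ≈ 3.0%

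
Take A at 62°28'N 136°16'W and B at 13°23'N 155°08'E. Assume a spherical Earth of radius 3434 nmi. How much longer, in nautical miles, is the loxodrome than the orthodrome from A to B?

113 nmi

Great circle: cos σ = sin φ₁ sin φ₂ + cos φ₁ cos φ₂ cos Δλ,  σ = 1.1925 rad → d_gc = 4095.0 nmi
Rhumb line: Δψ = -1.1707, q = Δφ/Δψ = 0.7317, d_rh = R√(Δφ²+q²Δλ²) = 4207.8 nmi
Excess = 4207.8 − 4095.0 = 112.8 ≈ 113 nmi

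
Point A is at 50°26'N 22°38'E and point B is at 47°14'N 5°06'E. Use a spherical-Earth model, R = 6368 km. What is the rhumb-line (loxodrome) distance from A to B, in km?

Δψ = ln[tan(π/4+φ₂/2)/tan(π/4+φ₁/2)] = -0.0849;  Δφ = -0.0559 rad,  Δλ = -0.3060 rad
q = Δφ/Δψ = 0.6579
d = R·√(Δφ² + q²Δλ²) = 6368·0.20894 = 1331 km

1331 km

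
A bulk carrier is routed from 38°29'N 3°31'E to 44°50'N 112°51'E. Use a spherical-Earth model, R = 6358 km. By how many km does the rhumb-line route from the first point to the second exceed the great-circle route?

732 km

Great circle: cos σ = sin φ₁ sin φ₂ + cos φ₁ cos φ₂ cos Δλ,  σ = 1.3130 rad → d_gc = 8348.0 km
Rhumb line: Δψ = +0.1485, q = Δφ/Δψ = 0.7461, d_rh = R√(Δφ²+q²Δλ²) = 9079.8 km
Excess = 9079.8 − 8348.0 = 731.8 ≈ 732 km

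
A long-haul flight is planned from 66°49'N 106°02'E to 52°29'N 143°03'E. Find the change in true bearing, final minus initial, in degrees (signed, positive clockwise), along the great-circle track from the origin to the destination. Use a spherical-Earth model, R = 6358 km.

+32.5°

At departure: θ₁ = atan2(sin Δλ cos φ₂, cos φ₁ sin φ₂ − sin φ₁ cos φ₂ cos Δλ) = 110.18°
At arrival: θ₂ = atan2(sin Δλ cos φ₁, −cos φ₂ sin φ₁ + sin φ₂ cos φ₁ cos Δλ) = 142.64°
Δθ = θ₂ − θ₁ = +32.5°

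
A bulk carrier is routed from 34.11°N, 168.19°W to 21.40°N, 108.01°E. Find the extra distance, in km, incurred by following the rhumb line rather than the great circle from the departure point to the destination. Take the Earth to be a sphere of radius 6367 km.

Great circle: cos σ = sin φ₁ sin φ₂ + cos φ₁ cos φ₂ cos Δλ,  σ = 1.2788 rad → d_gc = 8142.1 km
Rhumb line: Δψ = -0.2515, q = Δφ/Δψ = 0.8821, d_rh = R√(Δφ²+q²Δλ²) = 8335.1 km
Excess = 8335.1 − 8142.1 = 193.0 ≈ 193 km

193 km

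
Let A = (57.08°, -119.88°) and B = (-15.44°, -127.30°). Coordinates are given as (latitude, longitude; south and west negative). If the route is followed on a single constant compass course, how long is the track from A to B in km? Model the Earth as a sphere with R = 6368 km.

8090 km

Δψ = ln[tan(π/4+φ₂/2)/tan(π/4+φ₁/2)] = -1.4920;  Δφ = -1.2657 rad,  Δλ = -0.1295 rad
q = Δφ/Δψ = 0.8483
d = R·√(Δφ² + q²Δλ²) = 6368·1.27047 = 8090 km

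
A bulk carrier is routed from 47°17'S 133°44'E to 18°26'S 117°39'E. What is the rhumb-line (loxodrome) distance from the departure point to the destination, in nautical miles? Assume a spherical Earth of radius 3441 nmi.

Rhumb course C = atan2(Δλ, Δψ) with Δψ = ln[tan(π/4+φ₂/2)/tan(π/4+φ₁/2)] = +0.6115, Δλ = -0.2807 → C = 335.34°
d = R·|Δφ| / |cos C| = 3441·0.50353 / 0.90881 = 1906 nmi

1906 nmi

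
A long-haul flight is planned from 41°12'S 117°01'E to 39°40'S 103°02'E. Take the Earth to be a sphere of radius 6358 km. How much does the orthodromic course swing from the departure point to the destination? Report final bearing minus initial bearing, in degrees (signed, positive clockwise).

+9.1°

At departure: θ₁ = atan2(sin Δλ cos φ₂, cos φ₁ sin φ₂ − sin φ₁ cos φ₂ cos Δλ) = 273.61°
At arrival: θ₂ = atan2(sin Δλ cos φ₁, −cos φ₂ sin φ₁ + sin φ₂ cos φ₁ cos Δλ) = 282.71°
Δθ = θ₂ − θ₁ = +9.1°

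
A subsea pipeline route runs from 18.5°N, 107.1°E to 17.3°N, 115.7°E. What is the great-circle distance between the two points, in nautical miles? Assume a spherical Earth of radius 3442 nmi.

497 nmi

cos σ = sin φ₁ sin φ₂ + cos φ₁ cos φ₂ cos Δλ
      = sin(18.50°)sin(17.30°) + cos(18.50°)cos(17.30°)cos(8.60°) = 0.9896
σ = 8.270° → d = Rσ = 3442·0.14434 = 497 nmi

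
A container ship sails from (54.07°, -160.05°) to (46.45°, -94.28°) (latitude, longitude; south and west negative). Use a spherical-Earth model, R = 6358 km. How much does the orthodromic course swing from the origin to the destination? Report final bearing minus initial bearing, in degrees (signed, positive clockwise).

+53.0°

Initial bearing θ₁ = atan2(sin Δλ cos φ₂, cos φ₁ sin φ₂ − sin φ₁ cos φ₂ cos Δλ) = 72.65°
Final bearing θ₂ = (initial bearing from the destination back to the start) + 180° = 125.62°
Δθ = θ₂ − θ₁ = +53.0°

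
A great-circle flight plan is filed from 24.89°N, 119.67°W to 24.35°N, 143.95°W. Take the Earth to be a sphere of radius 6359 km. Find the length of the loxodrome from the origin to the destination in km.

2450 km

Δψ = ln[tan(π/4+φ₂/2)/tan(π/4+φ₁/2)] = -0.0104;  Δφ = -0.0094 rad,  Δλ = -0.4238 rad
q = Δφ/Δψ = 0.9091
d = R·√(Δφ² + q²Δλ²) = 6359·0.38535 = 2450 km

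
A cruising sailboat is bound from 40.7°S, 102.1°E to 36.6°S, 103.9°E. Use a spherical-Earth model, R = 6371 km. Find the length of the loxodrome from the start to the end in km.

Rhumb course C = atan2(Δλ, Δψ) with Δψ = ln[tan(π/4+φ₂/2)/tan(π/4+φ₁/2)] = +0.0917, Δλ = +0.0314 → C = 18.92°
d = R·|Δφ| / |cos C| = 6371·0.07156 / 0.94599 = 482 km

482 km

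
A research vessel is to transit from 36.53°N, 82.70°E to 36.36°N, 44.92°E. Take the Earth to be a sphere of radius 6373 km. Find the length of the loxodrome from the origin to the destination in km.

Δψ = ln[tan(π/4+φ₂/2)/tan(π/4+φ₁/2)] = -0.0037;  Δφ = -0.0030 rad,  Δλ = -0.6594 rad
q = Δφ/Δψ = 0.8044
d = R·√(Δφ² + q²Δλ²) = 6373·0.53044 = 3380 km

3380 km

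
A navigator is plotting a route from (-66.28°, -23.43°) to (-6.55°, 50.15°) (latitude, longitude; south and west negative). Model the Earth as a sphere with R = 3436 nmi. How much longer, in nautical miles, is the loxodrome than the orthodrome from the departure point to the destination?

146 nmi

Great circle: cos σ = sin φ₁ sin φ₂ + cos φ₁ cos φ₂ cos Δλ,  σ = 1.3516 rad → d_gc = 4644.2 nmi
Rhumb line: Δψ = +1.4461, q = Δφ/Δψ = 0.7209, d_rh = R√(Δφ²+q²Δλ²) = 4790.6 nmi
Excess = 4790.6 − 4644.2 = 146.4 ≈ 146 nmi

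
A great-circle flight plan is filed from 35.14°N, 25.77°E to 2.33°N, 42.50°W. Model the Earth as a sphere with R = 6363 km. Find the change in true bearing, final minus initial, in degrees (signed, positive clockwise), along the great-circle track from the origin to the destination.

At departure: θ₁ = atan2(sin Δλ cos φ₂, cos φ₁ sin φ₂ − sin φ₁ cos φ₂ cos Δλ) = 259.04°
At arrival: θ₂ = atan2(sin Δλ cos φ₁, −cos φ₂ sin φ₁ + sin φ₂ cos φ₁ cos Δλ) = 233.47°
Δθ = θ₂ − θ₁ = -25.6°

-25.6°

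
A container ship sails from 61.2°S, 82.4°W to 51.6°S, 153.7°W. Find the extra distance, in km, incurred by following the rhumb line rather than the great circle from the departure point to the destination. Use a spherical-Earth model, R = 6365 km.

Great circle: cos σ = sin φ₁ sin φ₂ + cos φ₁ cos φ₂ cos Δλ,  σ = 0.6718 rad → d_gc = 4276.1 km
Rhumb line: Δψ = +0.3048, q = Δφ/Δψ = 0.5498, d_rh = R√(Δφ²+q²Δλ²) = 4483.4 km
Excess = 4483.4 − 4276.1 = 207.3 ≈ 207 km

207 km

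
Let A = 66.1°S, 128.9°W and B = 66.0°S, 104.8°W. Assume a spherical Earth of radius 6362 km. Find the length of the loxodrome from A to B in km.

1086 km

Δψ = ln[tan(π/4+φ₂/2)/tan(π/4+φ₁/2)] = +0.0043;  Δφ = +0.0017 rad,  Δλ = +0.4206 rad
q = Δφ/Δψ = 0.4059
d = R·√(Δφ² + q²Δλ²) = 6362·0.17076 = 1086 km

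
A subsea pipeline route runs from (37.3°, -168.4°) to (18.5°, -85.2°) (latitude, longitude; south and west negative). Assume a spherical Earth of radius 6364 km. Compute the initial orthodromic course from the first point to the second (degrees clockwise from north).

N = sin Δλ·cos φ₂ = +0.9417;  D = cos φ₁ sin φ₂ − sin φ₁ cos φ₂ cos Δλ = +0.1844
initial course = atan2(N, D) = 78.92°

78.9°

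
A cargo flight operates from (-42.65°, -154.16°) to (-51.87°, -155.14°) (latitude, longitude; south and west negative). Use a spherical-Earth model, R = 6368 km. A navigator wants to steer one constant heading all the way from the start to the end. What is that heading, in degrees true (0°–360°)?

184.1°

Δψ = ln[tan(π/4+φ₂/2)/tan(π/4+φ₁/2)] = -0.2380
Δλ = -0.0171 rad (taken the short way round)
course = atan2(Δλ, Δψ) = 184.11°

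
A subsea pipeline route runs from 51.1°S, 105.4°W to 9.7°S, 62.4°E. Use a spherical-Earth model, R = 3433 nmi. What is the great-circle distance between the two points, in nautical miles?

cos σ = sin φ₁ sin φ₂ + cos φ₁ cos φ₂ cos Δλ
      = sin(-51.10°)sin(-9.70°) + cos(-51.10°)cos(-9.70°)cos(167.80°) = -0.4739
σ = 118.286° → d = Rσ = 3433·2.06449 = 7087 nmi

7087 nmi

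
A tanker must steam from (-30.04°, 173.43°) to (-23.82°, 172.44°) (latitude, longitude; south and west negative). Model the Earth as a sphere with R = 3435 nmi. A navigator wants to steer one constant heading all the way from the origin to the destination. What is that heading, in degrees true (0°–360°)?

Meridional parts: M(φ₁)=-0.5501, M(φ₂)=-0.4283 → ΔM = +0.1219;  Δλ = -0.0173 rad
tan C = Δλ / ΔM = -0.1418 → C = 351.93°

351.9°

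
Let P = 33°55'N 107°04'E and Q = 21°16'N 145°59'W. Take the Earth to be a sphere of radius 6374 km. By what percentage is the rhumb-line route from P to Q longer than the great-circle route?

4.4%

Great circle: σ = 1.5939 rad → d_gc = Rσ = 10159.3 km
Rhumb: Δφ = -0.2208, Δλ = +1.8666, Δψ = -0.2499, q = Δφ/Δψ = 0.8835 → d_rh = R√(Δφ²+q²Δλ²) = 10605.3 km
Excess = (10605.3 − 10159.3) / 10159.3 = 446.0 / 10159.3 = 4.39% ≈ 4.4%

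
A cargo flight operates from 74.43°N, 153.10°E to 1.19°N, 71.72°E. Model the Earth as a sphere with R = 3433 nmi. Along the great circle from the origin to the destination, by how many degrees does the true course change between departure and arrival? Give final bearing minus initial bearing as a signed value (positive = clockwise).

At departure: θ₁ = atan2(sin Δλ cos φ₂, cos φ₁ sin φ₂ − sin φ₁ cos φ₂ cos Δλ) = 262.01°
At arrival: θ₂ = atan2(sin Δλ cos φ₁, −cos φ₂ sin φ₁ + sin φ₂ cos φ₁ cos Δλ) = 195.42°
Δθ = θ₂ − θ₁ = -66.6°

-66.6°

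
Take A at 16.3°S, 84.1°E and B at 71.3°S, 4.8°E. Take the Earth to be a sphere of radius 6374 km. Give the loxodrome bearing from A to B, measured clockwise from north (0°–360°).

Meridional parts: M(φ₁)=-0.2884, M(φ₂)=-1.8039 → ΔM = -1.5155;  Δλ = -1.3840 rad
tan C = Δλ / ΔM = +0.9133 → C = 222.40°

222.4°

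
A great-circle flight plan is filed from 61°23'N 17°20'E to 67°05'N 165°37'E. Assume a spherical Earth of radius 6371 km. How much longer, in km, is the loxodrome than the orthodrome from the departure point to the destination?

1667 km

Great circle: cos σ = sin φ₁ sin φ₂ + cos φ₁ cos φ₂ cos Δλ,  σ = 0.8633 rad → d_gc = 5500.3 km
Rhumb line: Δψ = +0.2298, q = Δφ/Δψ = 0.4330, d_rh = R√(Δφ²+q²Δλ²) = 7167.3 km
Excess = 7167.3 − 5500.3 = 1667.0 ≈ 1667 km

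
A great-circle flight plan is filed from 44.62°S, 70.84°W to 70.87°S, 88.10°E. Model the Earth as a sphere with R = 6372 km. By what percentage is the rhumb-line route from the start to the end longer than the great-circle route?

32.8%

Great circle: σ = 1.1086 rad → d_gc = Rσ = 7063.9 km
Rhumb: Δφ = -0.4581, Δλ = +2.7740, Δψ = -0.9087, q = Δφ/Δψ = 0.5042 → d_rh = R√(Δφ²+q²Δλ²) = 9377.5 km
Excess = (9377.5 − 7063.9) / 7063.9 = 2313.6 / 7063.9 = 32.752% ≈ 32.8%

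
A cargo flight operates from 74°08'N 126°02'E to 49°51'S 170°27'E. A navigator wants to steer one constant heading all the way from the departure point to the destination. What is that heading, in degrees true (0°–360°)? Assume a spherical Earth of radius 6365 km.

Δψ = ln[tan(π/4+φ₂/2)/tan(π/4+φ₁/2)] = -2.9774
Δλ = +0.7752 rad (taken the short way round)
course = atan2(Δλ, Δψ) = 165.41°

165.4°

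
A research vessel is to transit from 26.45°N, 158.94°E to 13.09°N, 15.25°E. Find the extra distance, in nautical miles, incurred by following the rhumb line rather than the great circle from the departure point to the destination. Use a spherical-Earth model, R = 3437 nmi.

Great circle: cos σ = sin φ₁ sin φ₂ + cos φ₁ cos φ₂ cos Δλ,  σ = 2.2166 rad → d_gc = 7618.5 nmi
Rhumb line: Δψ = -0.2485, q = Δφ/Δψ = 0.9384, d_rh = R√(Δφ²+q²Δλ²) = 8127.9 nmi
Excess = 8127.9 − 7618.5 = 509.4 ≈ 509 nmi

509 nmi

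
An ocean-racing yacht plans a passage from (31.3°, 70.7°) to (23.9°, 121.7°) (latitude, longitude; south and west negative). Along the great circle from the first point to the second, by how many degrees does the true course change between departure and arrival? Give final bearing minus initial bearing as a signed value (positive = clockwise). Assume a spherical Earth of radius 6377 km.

+25.0°

At departure: θ₁ = atan2(sin Δλ cos φ₂, cos φ₁ sin φ₂ − sin φ₁ cos φ₂ cos Δλ) = 86.19°
At arrival: θ₂ = atan2(sin Δλ cos φ₁, −cos φ₂ sin φ₁ + sin φ₂ cos φ₁ cos Δλ) = 111.17°
Δθ = θ₂ − θ₁ = +25.0°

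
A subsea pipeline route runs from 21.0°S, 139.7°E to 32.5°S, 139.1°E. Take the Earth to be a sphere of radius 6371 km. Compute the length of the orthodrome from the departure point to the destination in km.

Haversine: a = sin²(Δφ/2)+cos φ₁ cos φ₂ sin²(Δλ/2) = 0.01006;  σ = 2·atan2(√a,√(1−a))
σ = 11.512° → d = Rσ = 6371·0.20093 = 1280 km

1280 km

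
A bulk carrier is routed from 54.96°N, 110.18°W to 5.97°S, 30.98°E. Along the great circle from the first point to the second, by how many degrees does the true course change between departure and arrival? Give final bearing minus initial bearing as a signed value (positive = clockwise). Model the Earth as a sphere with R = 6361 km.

+107.5°

Initial bearing θ₁ = atan2(sin Δλ cos φ₂, cos φ₁ sin φ₂ − sin φ₁ cos φ₂ cos Δλ) = 47.35°
Final bearing θ₂ = (initial bearing from the destination back to the start) + 180° = 154.87°
Δθ = θ₂ − θ₁ = +107.5°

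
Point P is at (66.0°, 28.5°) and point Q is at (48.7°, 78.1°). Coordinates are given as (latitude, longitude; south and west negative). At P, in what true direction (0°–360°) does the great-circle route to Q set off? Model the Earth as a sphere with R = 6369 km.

θ = atan2( sin Δλ·cos φ₂ ,  cos φ₁ sin φ₂ − sin φ₁ cos φ₂ cos Δλ )
  = atan2(+0.5026, -0.0852) = 99.62°

99.6°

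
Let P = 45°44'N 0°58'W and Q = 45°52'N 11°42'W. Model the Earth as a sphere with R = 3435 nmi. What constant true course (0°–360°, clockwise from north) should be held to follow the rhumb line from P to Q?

Δψ = ln[tan(π/4+φ₂/2)/tan(π/4+φ₁/2)] = +0.0033
Δλ = -0.1873 rad (taken the short way round)
course = atan2(Δλ, Δψ) = 271.02°

271.0°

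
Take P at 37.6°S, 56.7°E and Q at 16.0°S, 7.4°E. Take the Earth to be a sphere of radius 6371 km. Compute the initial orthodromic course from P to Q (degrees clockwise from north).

θ = atan2( sin Δλ·cos φ₂ ,  cos φ₁ sin φ₂ − sin φ₁ cos φ₂ cos Δλ )
  = atan2(-0.7288, +0.1641) = 282.69°

282.7°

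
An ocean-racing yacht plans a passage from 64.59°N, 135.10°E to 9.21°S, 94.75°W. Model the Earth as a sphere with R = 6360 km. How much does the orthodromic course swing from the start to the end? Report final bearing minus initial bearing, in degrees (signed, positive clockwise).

Initial bearing θ₁ = atan2(sin Δλ cos φ₂, cos φ₁ sin φ₂ − sin φ₁ cos φ₂ cos Δλ) = 56.14°
Final bearing θ₂ = (initial bearing from the destination back to the start) + 180° = 158.84°
Δθ = θ₂ − θ₁ = +102.7°

+102.7°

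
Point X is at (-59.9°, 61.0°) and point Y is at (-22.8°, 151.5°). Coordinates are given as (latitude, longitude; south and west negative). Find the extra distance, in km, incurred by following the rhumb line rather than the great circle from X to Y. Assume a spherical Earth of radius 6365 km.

Great circle: cos σ = sin φ₁ sin φ₂ + cos φ₁ cos φ₂ cos Δλ,  σ = 1.2332 rad → d_gc = 7849.3 km
Rhumb line: Δψ = +0.9046, q = Δφ/Δψ = 0.7158, d_rh = R√(Δφ²+q²Δλ²) = 8293.1 km
Excess = 8293.1 − 7849.3 = 443.8 ≈ 444 km

444 km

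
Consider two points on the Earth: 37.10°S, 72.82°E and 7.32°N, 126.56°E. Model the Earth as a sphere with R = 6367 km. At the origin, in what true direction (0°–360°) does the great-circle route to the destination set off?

N = sin Δλ·cos φ₂ = +0.7998;  D = cos φ₁ sin φ₂ − sin φ₁ cos φ₂ cos Δλ = +0.4555
initial course = atan2(N, D) = 60.34°

60.3°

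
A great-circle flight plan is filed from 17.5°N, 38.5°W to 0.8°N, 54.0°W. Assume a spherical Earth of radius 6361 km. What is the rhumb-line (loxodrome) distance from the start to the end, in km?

Rhumb course C = atan2(Δλ, Δψ) with Δψ = ln[tan(π/4+φ₂/2)/tan(π/4+φ₁/2)] = -0.2963, Δλ = -0.2705 → C = 222.39°
d = R·|Δφ| / |cos C| = 6361·0.29147 / 0.73853 = 2510 km

2510 km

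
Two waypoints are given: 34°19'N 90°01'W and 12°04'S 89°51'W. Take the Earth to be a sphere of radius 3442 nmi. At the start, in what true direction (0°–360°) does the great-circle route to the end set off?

θ = atan2( sin Δλ·cos φ₂ ,  cos φ₁ sin φ₂ − sin φ₁ cos φ₂ cos Δλ )
  = atan2(+0.0028, -0.7240) = 179.77°

179.8°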